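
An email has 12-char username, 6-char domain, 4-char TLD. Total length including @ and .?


An email address has format: username@domain.tld
Username length: 12
'@' character: 1
Domain length: 6
'.' character: 1
TLD length: 4
Total = 12 + 1 + 6 + 1 + 4 = 24

24


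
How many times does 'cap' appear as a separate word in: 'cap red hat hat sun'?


Scanning each word for exact match 'cap':
  Word 1: 'cap' -> MATCH
  Word 2: 'red' -> no
  Word 3: 'hat' -> no
  Word 4: 'hat' -> no
  Word 5: 'sun' -> no
Total matches: 1

1


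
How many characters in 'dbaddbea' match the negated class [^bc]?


Negated class [^bc] matches any char NOT in {b, c}
Scanning 'dbaddbea':
  pos 0: 'd' -> MATCH
  pos 1: 'b' -> no (excluded)
  pos 2: 'a' -> MATCH
  pos 3: 'd' -> MATCH
  pos 4: 'd' -> MATCH
  pos 5: 'b' -> no (excluded)
  pos 6: 'e' -> MATCH
  pos 7: 'a' -> MATCH
Total matches: 6

6


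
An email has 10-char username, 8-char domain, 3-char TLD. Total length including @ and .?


An email address has format: username@domain.tld
Username length: 10
'@' character: 1
Domain length: 8
'.' character: 1
TLD length: 3
Total = 10 + 1 + 8 + 1 + 3 = 23

23


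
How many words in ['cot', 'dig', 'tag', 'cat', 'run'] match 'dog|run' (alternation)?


Alternation 'dog|run' matches either 'dog' or 'run'.
Checking each word:
  'cot' -> no
  'dig' -> no
  'tag' -> no
  'cat' -> no
  'run' -> MATCH
Matches: ['run']
Count: 1

1


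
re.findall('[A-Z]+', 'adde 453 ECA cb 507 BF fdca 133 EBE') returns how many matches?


Pattern '[A-Z]+' finds one or more uppercase letters.
Text: 'adde 453 ECA cb 507 BF fdca 133 EBE'
Scanning for matches:
  Match 1: 'ECA'
  Match 2: 'BF'
  Match 3: 'EBE'
Total matches: 3

3


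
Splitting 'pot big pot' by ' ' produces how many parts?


Splitting by ' ' breaks the string at each occurrence of the separator.
Text: 'pot big pot'
Parts after split:
  Part 1: 'pot'
  Part 2: 'big'
  Part 3: 'pot'
Total parts: 3

3


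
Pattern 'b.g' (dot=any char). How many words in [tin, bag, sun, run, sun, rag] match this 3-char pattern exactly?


Pattern 'b.g' means: starts with 'b', any single char, ends with 'g'.
Checking each word (must be exactly 3 chars):
  'tin' (len=3): no
  'bag' (len=3): MATCH
  'sun' (len=3): no
  'run' (len=3): no
  'sun' (len=3): no
  'rag' (len=3): no
Matching words: ['bag']
Total: 1

1


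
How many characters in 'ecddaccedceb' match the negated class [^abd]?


Negated class [^abd] matches any char NOT in {a, b, d}
Scanning 'ecddaccedceb':
  pos 0: 'e' -> MATCH
  pos 1: 'c' -> MATCH
  pos 2: 'd' -> no (excluded)
  pos 3: 'd' -> no (excluded)
  pos 4: 'a' -> no (excluded)
  pos 5: 'c' -> MATCH
  pos 6: 'c' -> MATCH
  pos 7: 'e' -> MATCH
  pos 8: 'd' -> no (excluded)
  pos 9: 'c' -> MATCH
  pos 10: 'e' -> MATCH
  pos 11: 'b' -> no (excluded)
Total matches: 7

7


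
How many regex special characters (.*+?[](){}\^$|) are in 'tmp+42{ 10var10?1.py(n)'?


Regex special characters are: . * + ? [ ] ( ) { } \ ^ $ |
Scanning 'tmp+42{ 10var10?1.py(n)':
  pos 3: '+' -> SPECIAL
  pos 6: '{' -> SPECIAL
  pos 15: '?' -> SPECIAL
  pos 17: '.' -> SPECIAL
  pos 20: '(' -> SPECIAL
  pos 22: ')' -> SPECIAL
Special chars found: ['+', '{', '?', '.', '(', ')']
Total: 6

6


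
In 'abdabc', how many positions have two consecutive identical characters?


Looking for consecutive identical characters in 'abdabc':
  pos 0-1: 'a' vs 'b' -> different
  pos 1-2: 'b' vs 'd' -> different
  pos 2-3: 'd' vs 'a' -> different
  pos 3-4: 'a' vs 'b' -> different
  pos 4-5: 'b' vs 'c' -> different
Consecutive identical pairs: []
Count: 0

0


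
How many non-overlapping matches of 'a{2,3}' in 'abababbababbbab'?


Pattern 'a{2,3}' matches between 2 and 3 consecutive a's (greedy).
String: 'abababbababbbab'
Finding runs of a's and applying greedy matching:
  Run at pos 0: 'a' (length 1)
  Run at pos 2: 'a' (length 1)
  Run at pos 4: 'a' (length 1)
  Run at pos 7: 'a' (length 1)
  Run at pos 9: 'a' (length 1)
  Run at pos 13: 'a' (length 1)
Matches: []
Count: 0

0


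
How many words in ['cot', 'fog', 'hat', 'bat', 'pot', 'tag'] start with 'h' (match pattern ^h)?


Pattern ^h anchors to start of word. Check which words begin with 'h':
  'cot' -> no
  'fog' -> no
  'hat' -> MATCH (starts with 'h')
  'bat' -> no
  'pot' -> no
  'tag' -> no
Matching words: ['hat']
Count: 1

1


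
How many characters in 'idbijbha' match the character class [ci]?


Character class [ci] matches any of: {c, i}
Scanning string 'idbijbha' character by character:
  pos 0: 'i' -> MATCH
  pos 1: 'd' -> no
  pos 2: 'b' -> no
  pos 3: 'i' -> MATCH
  pos 4: 'j' -> no
  pos 5: 'b' -> no
  pos 6: 'h' -> no
  pos 7: 'a' -> no
Total matches: 2

2


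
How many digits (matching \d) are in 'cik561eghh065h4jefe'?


\d matches any digit 0-9.
Scanning 'cik561eghh065h4jefe':
  pos 3: '5' -> DIGIT
  pos 4: '6' -> DIGIT
  pos 5: '1' -> DIGIT
  pos 10: '0' -> DIGIT
  pos 11: '6' -> DIGIT
  pos 12: '5' -> DIGIT
  pos 14: '4' -> DIGIT
Digits found: ['5', '6', '1', '0', '6', '5', '4']
Total: 7

7


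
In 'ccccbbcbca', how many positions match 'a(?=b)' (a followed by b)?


Lookahead 'a(?=b)' matches 'a' only when followed by 'b'.
String: 'ccccbbcbca'
Checking each position where char is 'a':
Matching positions: []
Count: 0

0


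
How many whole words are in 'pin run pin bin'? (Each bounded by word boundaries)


Word boundaries (\b) mark the start/end of each word.
Text: 'pin run pin bin'
Splitting by whitespace:
  Word 1: 'pin'
  Word 2: 'run'
  Word 3: 'pin'
  Word 4: 'bin'
Total whole words: 4

4


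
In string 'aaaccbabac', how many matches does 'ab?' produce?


Pattern 'ab?' matches 'a' optionally followed by 'b'.
String: 'aaaccbabac'
Scanning left to right for 'a' then checking next char:
  Match 1: 'a' (a not followed by b)
  Match 2: 'a' (a not followed by b)
  Match 3: 'a' (a not followed by b)
  Match 4: 'ab' (a followed by b)
  Match 5: 'a' (a not followed by b)
Total matches: 5

5


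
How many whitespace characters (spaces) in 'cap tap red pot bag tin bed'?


\s matches whitespace characters (spaces, tabs, etc.).
Text: 'cap tap red pot bag tin bed'
This text has 7 words separated by spaces.
Number of spaces = number of words - 1 = 7 - 1 = 6

6


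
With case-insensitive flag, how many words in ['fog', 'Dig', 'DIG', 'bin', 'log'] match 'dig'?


Case-insensitive matching: compare each word's lowercase form to 'dig'.
  'fog' -> lower='fog' -> no
  'Dig' -> lower='dig' -> MATCH
  'DIG' -> lower='dig' -> MATCH
  'bin' -> lower='bin' -> no
  'log' -> lower='log' -> no
Matches: ['Dig', 'DIG']
Count: 2

2


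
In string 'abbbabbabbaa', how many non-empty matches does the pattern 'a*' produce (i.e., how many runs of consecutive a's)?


Pattern 'a*' matches zero or more a's. We want non-empty runs of consecutive a's.
String: 'abbbabbabbaa'
Walking through the string to find runs of a's:
  Run 1: positions 0-0 -> 'a'
  Run 2: positions 4-4 -> 'a'
  Run 3: positions 7-7 -> 'a'
  Run 4: positions 10-11 -> 'aa'
Non-empty runs found: ['a', 'a', 'a', 'aa']
Count: 4

4


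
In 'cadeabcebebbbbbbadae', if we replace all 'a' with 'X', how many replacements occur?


re.sub('a', 'X', text) replaces every occurrence of 'a' with 'X'.
Text: 'cadeabcebebbbbbbadae'
Scanning for 'a':
  pos 1: 'a' -> replacement #1
  pos 4: 'a' -> replacement #2
  pos 16: 'a' -> replacement #3
  pos 18: 'a' -> replacement #4
Total replacements: 4

4


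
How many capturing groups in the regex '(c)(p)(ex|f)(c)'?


To count capturing groups, count each '(' that starts a group.
Pattern: '(c)(p)(ex|f)(c)'
Walking through the pattern:
  Position 0: '(' -> group #1
  Position 3: '(' -> group #2
  Position 6: '(' -> group #3
  Position 12: '(' -> group #4
Total capturing groups: 4

4


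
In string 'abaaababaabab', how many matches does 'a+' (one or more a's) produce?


Pattern 'a+' matches one or more consecutive a's.
String: 'abaaababaabab'
Scanning for runs of a:
  Match 1: 'a' (length 1)
  Match 2: 'aaa' (length 3)
  Match 3: 'a' (length 1)
  Match 4: 'aa' (length 2)
  Match 5: 'a' (length 1)
Total matches: 5

5


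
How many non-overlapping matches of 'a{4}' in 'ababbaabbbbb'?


Pattern 'a{4}' matches exactly 4 consecutive a's (greedy, non-overlapping).
String: 'ababbaabbbbb'
Scanning for runs of a's:
  Run at pos 0: 'a' (length 1) -> 0 match(es)
  Run at pos 2: 'a' (length 1) -> 0 match(es)
  Run at pos 5: 'aa' (length 2) -> 0 match(es)
Matches found: []
Total: 0

0


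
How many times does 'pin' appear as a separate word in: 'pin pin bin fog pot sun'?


Scanning each word for exact match 'pin':
  Word 1: 'pin' -> MATCH
  Word 2: 'pin' -> MATCH
  Word 3: 'bin' -> no
  Word 4: 'fog' -> no
  Word 5: 'pot' -> no
  Word 6: 'sun' -> no
Total matches: 2

2


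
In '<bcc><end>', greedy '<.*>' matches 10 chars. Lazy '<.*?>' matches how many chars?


Greedy '<.*>' tries to match as MUCH as possible.
Lazy '<.*?>' tries to match as LITTLE as possible.

String: '<bcc><end>'
Greedy '<.*>' starts at first '<' and extends to the LAST '>': '<bcc><end>' (10 chars)
Lazy '<.*?>' starts at first '<' and stops at the FIRST '>': '<bcc>' (5 chars)

5


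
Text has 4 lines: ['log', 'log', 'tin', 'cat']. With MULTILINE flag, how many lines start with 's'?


With MULTILINE flag, ^ matches the start of each line.
Lines: ['log', 'log', 'tin', 'cat']
Checking which lines start with 's':
  Line 1: 'log' -> no
  Line 2: 'log' -> no
  Line 3: 'tin' -> no
  Line 4: 'cat' -> no
Matching lines: []
Count: 0

0


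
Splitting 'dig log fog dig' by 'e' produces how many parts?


Splitting by 'e' breaks the string at each occurrence of the separator.
Text: 'dig log fog dig'
Parts after split:
  Part 1: 'dig log fog dig'
Total parts: 1

1


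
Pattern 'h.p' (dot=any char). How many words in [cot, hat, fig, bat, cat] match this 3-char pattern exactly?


Pattern 'h.p' means: starts with 'h', any single char, ends with 'p'.
Checking each word (must be exactly 3 chars):
  'cot' (len=3): no
  'hat' (len=3): no
  'fig' (len=3): no
  'bat' (len=3): no
  'cat' (len=3): no
Matching words: []
Total: 0

0


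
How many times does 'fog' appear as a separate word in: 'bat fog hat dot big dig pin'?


Scanning each word for exact match 'fog':
  Word 1: 'bat' -> no
  Word 2: 'fog' -> MATCH
  Word 3: 'hat' -> no
  Word 4: 'dot' -> no
  Word 5: 'big' -> no
  Word 6: 'dig' -> no
  Word 7: 'pin' -> no
Total matches: 1

1


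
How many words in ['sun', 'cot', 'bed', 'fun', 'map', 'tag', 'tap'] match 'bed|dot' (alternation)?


Alternation 'bed|dot' matches either 'bed' or 'dot'.
Checking each word:
  'sun' -> no
  'cot' -> no
  'bed' -> MATCH
  'fun' -> no
  'map' -> no
  'tag' -> no
  'tap' -> no
Matches: ['bed']
Count: 1

1


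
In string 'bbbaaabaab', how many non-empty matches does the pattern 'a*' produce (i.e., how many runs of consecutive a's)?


Pattern 'a*' matches zero or more a's. We want non-empty runs of consecutive a's.
String: 'bbbaaabaab'
Walking through the string to find runs of a's:
  Run 1: positions 3-5 -> 'aaa'
  Run 2: positions 7-8 -> 'aa'
Non-empty runs found: ['aaa', 'aa']
Count: 2

2


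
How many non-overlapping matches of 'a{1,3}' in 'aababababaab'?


Pattern 'a{1,3}' matches between 1 and 3 consecutive a's (greedy).
String: 'aababababaab'
Finding runs of a's and applying greedy matching:
  Run at pos 0: 'aa' (length 2)
  Run at pos 3: 'a' (length 1)
  Run at pos 5: 'a' (length 1)
  Run at pos 7: 'a' (length 1)
  Run at pos 9: 'aa' (length 2)
Matches: ['aa', 'a', 'a', 'a', 'aa']
Count: 5

5


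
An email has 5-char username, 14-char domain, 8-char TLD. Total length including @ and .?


An email address has format: username@domain.tld
Username length: 5
'@' character: 1
Domain length: 14
'.' character: 1
TLD length: 8
Total = 5 + 1 + 14 + 1 + 8 = 29

29


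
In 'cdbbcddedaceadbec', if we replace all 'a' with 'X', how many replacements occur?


re.sub('a', 'X', text) replaces every occurrence of 'a' with 'X'.
Text: 'cdbbcddedaceadbec'
Scanning for 'a':
  pos 9: 'a' -> replacement #1
  pos 12: 'a' -> replacement #2
Total replacements: 2

2


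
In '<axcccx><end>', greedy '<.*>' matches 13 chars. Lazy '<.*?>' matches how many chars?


Greedy '<.*>' tries to match as MUCH as possible.
Lazy '<.*?>' tries to match as LITTLE as possible.

String: '<axcccx><end>'
Greedy '<.*>' starts at first '<' and extends to the LAST '>': '<axcccx><end>' (13 chars)
Lazy '<.*?>' starts at first '<' and stops at the FIRST '>': '<axcccx>' (8 chars)

8


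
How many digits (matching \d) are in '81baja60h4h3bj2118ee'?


\d matches any digit 0-9.
Scanning '81baja60h4h3bj2118ee':
  pos 0: '8' -> DIGIT
  pos 1: '1' -> DIGIT
  pos 6: '6' -> DIGIT
  pos 7: '0' -> DIGIT
  pos 9: '4' -> DIGIT
  pos 11: '3' -> DIGIT
  pos 14: '2' -> DIGIT
  pos 15: '1' -> DIGIT
  pos 16: '1' -> DIGIT
  pos 17: '8' -> DIGIT
Digits found: ['8', '1', '6', '0', '4', '3', '2', '1', '1', '8']
Total: 10

10


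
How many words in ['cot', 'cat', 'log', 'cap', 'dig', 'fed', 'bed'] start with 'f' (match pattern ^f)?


Pattern ^f anchors to start of word. Check which words begin with 'f':
  'cot' -> no
  'cat' -> no
  'log' -> no
  'cap' -> no
  'dig' -> no
  'fed' -> MATCH (starts with 'f')
  'bed' -> no
Matching words: ['fed']
Count: 1

1


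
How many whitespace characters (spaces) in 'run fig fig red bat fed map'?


\s matches whitespace characters (spaces, tabs, etc.).
Text: 'run fig fig red bat fed map'
This text has 7 words separated by spaces.
Number of spaces = number of words - 1 = 7 - 1 = 6

6


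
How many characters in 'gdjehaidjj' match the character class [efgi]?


Character class [efgi] matches any of: {e, f, g, i}
Scanning string 'gdjehaidjj' character by character:
  pos 0: 'g' -> MATCH
  pos 1: 'd' -> no
  pos 2: 'j' -> no
  pos 3: 'e' -> MATCH
  pos 4: 'h' -> no
  pos 5: 'a' -> no
  pos 6: 'i' -> MATCH
  pos 7: 'd' -> no
  pos 8: 'j' -> no
  pos 9: 'j' -> no
Total matches: 3

3


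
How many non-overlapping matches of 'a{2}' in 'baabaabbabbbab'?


Pattern 'a{2}' matches exactly 2 consecutive a's (greedy, non-overlapping).
String: 'baabaabbabbbab'
Scanning for runs of a's:
  Run at pos 1: 'aa' (length 2) -> 1 match(es)
  Run at pos 4: 'aa' (length 2) -> 1 match(es)
  Run at pos 8: 'a' (length 1) -> 0 match(es)
  Run at pos 12: 'a' (length 1) -> 0 match(es)
Matches found: ['aa', 'aa']
Total: 2

2


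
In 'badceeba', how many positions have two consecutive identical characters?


Looking for consecutive identical characters in 'badceeba':
  pos 0-1: 'b' vs 'a' -> different
  pos 1-2: 'a' vs 'd' -> different
  pos 2-3: 'd' vs 'c' -> different
  pos 3-4: 'c' vs 'e' -> different
  pos 4-5: 'e' vs 'e' -> MATCH ('ee')
  pos 5-6: 'e' vs 'b' -> different
  pos 6-7: 'b' vs 'a' -> different
Consecutive identical pairs: ['ee']
Count: 1

1


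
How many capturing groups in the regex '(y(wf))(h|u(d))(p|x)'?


To count capturing groups, count each '(' that starts a group.
Pattern: '(y(wf))(h|u(d))(p|x)'
Walking through the pattern:
  Position 0: '(' -> group #1
  Position 2: '(' -> group #2
  Position 7: '(' -> group #3
  Position 11: '(' -> group #4
  Position 15: '(' -> group #5
Total capturing groups: 5

5


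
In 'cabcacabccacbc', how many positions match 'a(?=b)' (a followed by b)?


Lookahead 'a(?=b)' matches 'a' only when followed by 'b'.
String: 'cabcacabccacbc'
Checking each position where char is 'a':
  pos 1: 'a' -> MATCH (next='b')
  pos 4: 'a' -> no (next='c')
  pos 6: 'a' -> MATCH (next='b')
  pos 10: 'a' -> no (next='c')
Matching positions: [1, 6]
Count: 2

2


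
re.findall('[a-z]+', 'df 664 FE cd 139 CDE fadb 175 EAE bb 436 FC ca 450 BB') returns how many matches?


Pattern '[a-z]+' finds one or more lowercase letters.
Text: 'df 664 FE cd 139 CDE fadb 175 EAE bb 436 FC ca 450 BB'
Scanning for matches:
  Match 1: 'df'
  Match 2: 'cd'
  Match 3: 'fadb'
  Match 4: 'bb'
  Match 5: 'ca'
Total matches: 5

5


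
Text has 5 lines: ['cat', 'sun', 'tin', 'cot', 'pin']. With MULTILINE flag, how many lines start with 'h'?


With MULTILINE flag, ^ matches the start of each line.
Lines: ['cat', 'sun', 'tin', 'cot', 'pin']
Checking which lines start with 'h':
  Line 1: 'cat' -> no
  Line 2: 'sun' -> no
  Line 3: 'tin' -> no
  Line 4: 'cot' -> no
  Line 5: 'pin' -> no
Matching lines: []
Count: 0

0


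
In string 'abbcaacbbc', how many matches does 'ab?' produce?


Pattern 'ab?' matches 'a' optionally followed by 'b'.
String: 'abbcaacbbc'
Scanning left to right for 'a' then checking next char:
  Match 1: 'ab' (a followed by b)
  Match 2: 'a' (a not followed by b)
  Match 3: 'a' (a not followed by b)
Total matches: 3

3


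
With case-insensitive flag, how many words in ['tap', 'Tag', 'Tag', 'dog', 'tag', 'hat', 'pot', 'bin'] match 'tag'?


Case-insensitive matching: compare each word's lowercase form to 'tag'.
  'tap' -> lower='tap' -> no
  'Tag' -> lower='tag' -> MATCH
  'Tag' -> lower='tag' -> MATCH
  'dog' -> lower='dog' -> no
  'tag' -> lower='tag' -> MATCH
  'hat' -> lower='hat' -> no
  'pot' -> lower='pot' -> no
  'bin' -> lower='bin' -> no
Matches: ['Tag', 'Tag', 'tag']
Count: 3

3


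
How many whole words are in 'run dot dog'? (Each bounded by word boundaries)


Word boundaries (\b) mark the start/end of each word.
Text: 'run dot dog'
Splitting by whitespace:
  Word 1: 'run'
  Word 2: 'dot'
  Word 3: 'dog'
Total whole words: 3

3


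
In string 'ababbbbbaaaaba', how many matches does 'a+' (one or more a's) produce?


Pattern 'a+' matches one or more consecutive a's.
String: 'ababbbbbaaaaba'
Scanning for runs of a:
  Match 1: 'a' (length 1)
  Match 2: 'a' (length 1)
  Match 3: 'aaaa' (length 4)
  Match 4: 'a' (length 1)
Total matches: 4

4


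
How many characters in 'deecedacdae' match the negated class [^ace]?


Negated class [^ace] matches any char NOT in {a, c, e}
Scanning 'deecedacdae':
  pos 0: 'd' -> MATCH
  pos 1: 'e' -> no (excluded)
  pos 2: 'e' -> no (excluded)
  pos 3: 'c' -> no (excluded)
  pos 4: 'e' -> no (excluded)
  pos 5: 'd' -> MATCH
  pos 6: 'a' -> no (excluded)
  pos 7: 'c' -> no (excluded)
  pos 8: 'd' -> MATCH
  pos 9: 'a' -> no (excluded)
  pos 10: 'e' -> no (excluded)
Total matches: 3

3


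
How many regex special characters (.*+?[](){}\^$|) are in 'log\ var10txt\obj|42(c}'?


Regex special characters are: . * + ? [ ] ( ) { } \ ^ $ |
Scanning 'log\ var10txt\obj|42(c}':
  pos 3: '\' -> SPECIAL
  pos 13: '\' -> SPECIAL
  pos 17: '|' -> SPECIAL
  pos 20: '(' -> SPECIAL
  pos 22: '}' -> SPECIAL
Special chars found: ['\\', '\\', '|', '(', '}']
Total: 5

5


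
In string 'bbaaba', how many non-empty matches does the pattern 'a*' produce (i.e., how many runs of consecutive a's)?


Pattern 'a*' matches zero or more a's. We want non-empty runs of consecutive a's.
String: 'bbaaba'
Walking through the string to find runs of a's:
  Run 1: positions 2-3 -> 'aa'
  Run 2: positions 5-5 -> 'a'
Non-empty runs found: ['aa', 'a']
Count: 2

2


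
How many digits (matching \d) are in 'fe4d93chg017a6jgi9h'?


\d matches any digit 0-9.
Scanning 'fe4d93chg017a6jgi9h':
  pos 2: '4' -> DIGIT
  pos 4: '9' -> DIGIT
  pos 5: '3' -> DIGIT
  pos 9: '0' -> DIGIT
  pos 10: '1' -> DIGIT
  pos 11: '7' -> DIGIT
  pos 13: '6' -> DIGIT
  pos 17: '9' -> DIGIT
Digits found: ['4', '9', '3', '0', '1', '7', '6', '9']
Total: 8

8


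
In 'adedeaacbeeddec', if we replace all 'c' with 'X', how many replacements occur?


re.sub('c', 'X', text) replaces every occurrence of 'c' with 'X'.
Text: 'adedeaacbeeddec'
Scanning for 'c':
  pos 7: 'c' -> replacement #1
  pos 14: 'c' -> replacement #2
Total replacements: 2

2


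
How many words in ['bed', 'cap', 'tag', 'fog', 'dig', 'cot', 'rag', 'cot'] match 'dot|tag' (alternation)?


Alternation 'dot|tag' matches either 'dot' or 'tag'.
Checking each word:
  'bed' -> no
  'cap' -> no
  'tag' -> MATCH
  'fog' -> no
  'dig' -> no
  'cot' -> no
  'rag' -> no
  'cot' -> no
Matches: ['tag']
Count: 1

1


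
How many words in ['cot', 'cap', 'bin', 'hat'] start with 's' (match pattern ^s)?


Pattern ^s anchors to start of word. Check which words begin with 's':
  'cot' -> no
  'cap' -> no
  'bin' -> no
  'hat' -> no
Matching words: []
Count: 0

0


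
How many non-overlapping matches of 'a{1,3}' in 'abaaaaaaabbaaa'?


Pattern 'a{1,3}' matches between 1 and 3 consecutive a's (greedy).
String: 'abaaaaaaabbaaa'
Finding runs of a's and applying greedy matching:
  Run at pos 0: 'a' (length 1)
  Run at pos 2: 'aaaaaaa' (length 7)
  Run at pos 11: 'aaa' (length 3)
Matches: ['a', 'aaa', 'aaa', 'a', 'aaa']
Count: 5

5


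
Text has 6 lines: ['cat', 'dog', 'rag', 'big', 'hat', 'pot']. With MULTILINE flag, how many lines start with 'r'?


With MULTILINE flag, ^ matches the start of each line.
Lines: ['cat', 'dog', 'rag', 'big', 'hat', 'pot']
Checking which lines start with 'r':
  Line 1: 'cat' -> no
  Line 2: 'dog' -> no
  Line 3: 'rag' -> MATCH
  Line 4: 'big' -> no
  Line 5: 'hat' -> no
  Line 6: 'pot' -> no
Matching lines: ['rag']
Count: 1

1


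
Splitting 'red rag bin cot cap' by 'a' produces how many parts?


Splitting by 'a' breaks the string at each occurrence of the separator.
Text: 'red rag bin cot cap'
Parts after split:
  Part 1: 'red r'
  Part 2: 'g bin cot c'
  Part 3: 'p'
Total parts: 3

3


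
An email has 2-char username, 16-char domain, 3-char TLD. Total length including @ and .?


An email address has format: username@domain.tld
Username length: 2
'@' character: 1
Domain length: 16
'.' character: 1
TLD length: 3
Total = 2 + 1 + 16 + 1 + 3 = 23

23


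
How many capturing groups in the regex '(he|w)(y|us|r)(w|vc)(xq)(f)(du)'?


To count capturing groups, count each '(' that starts a group.
Pattern: '(he|w)(y|us|r)(w|vc)(xq)(f)(du)'
Walking through the pattern:
  Position 0: '(' -> group #1
  Position 6: '(' -> group #2
  Position 14: '(' -> group #3
  Position 20: '(' -> group #4
  Position 24: '(' -> group #5
  Position 27: '(' -> group #6
Total capturing groups: 6

6


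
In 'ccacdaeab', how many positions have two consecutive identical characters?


Looking for consecutive identical characters in 'ccacdaeab':
  pos 0-1: 'c' vs 'c' -> MATCH ('cc')
  pos 1-2: 'c' vs 'a' -> different
  pos 2-3: 'a' vs 'c' -> different
  pos 3-4: 'c' vs 'd' -> different
  pos 4-5: 'd' vs 'a' -> different
  pos 5-6: 'a' vs 'e' -> different
  pos 6-7: 'e' vs 'a' -> different
  pos 7-8: 'a' vs 'b' -> different
Consecutive identical pairs: ['cc']
Count: 1

1


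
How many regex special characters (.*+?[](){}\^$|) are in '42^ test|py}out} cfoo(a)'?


Regex special characters are: . * + ? [ ] ( ) { } \ ^ $ |
Scanning '42^ test|py}out} cfoo(a)':
  pos 2: '^' -> SPECIAL
  pos 8: '|' -> SPECIAL
  pos 11: '}' -> SPECIAL
  pos 15: '}' -> SPECIAL
  pos 21: '(' -> SPECIAL
  pos 23: ')' -> SPECIAL
Special chars found: ['^', '|', '}', '}', '(', ')']
Total: 6

6


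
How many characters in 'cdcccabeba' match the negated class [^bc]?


Negated class [^bc] matches any char NOT in {b, c}
Scanning 'cdcccabeba':
  pos 0: 'c' -> no (excluded)
  pos 1: 'd' -> MATCH
  pos 2: 'c' -> no (excluded)
  pos 3: 'c' -> no (excluded)
  pos 4: 'c' -> no (excluded)
  pos 5: 'a' -> MATCH
  pos 6: 'b' -> no (excluded)
  pos 7: 'e' -> MATCH
  pos 8: 'b' -> no (excluded)
  pos 9: 'a' -> MATCH
Total matches: 4

4


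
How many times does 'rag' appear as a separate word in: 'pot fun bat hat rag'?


Scanning each word for exact match 'rag':
  Word 1: 'pot' -> no
  Word 2: 'fun' -> no
  Word 3: 'bat' -> no
  Word 4: 'hat' -> no
  Word 5: 'rag' -> MATCH
Total matches: 1

1


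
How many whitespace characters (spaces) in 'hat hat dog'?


\s matches whitespace characters (spaces, tabs, etc.).
Text: 'hat hat dog'
This text has 3 words separated by spaces.
Number of spaces = number of words - 1 = 3 - 1 = 2

2


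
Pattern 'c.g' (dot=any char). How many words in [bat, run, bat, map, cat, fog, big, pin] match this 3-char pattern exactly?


Pattern 'c.g' means: starts with 'c', any single char, ends with 'g'.
Checking each word (must be exactly 3 chars):
  'bat' (len=3): no
  'run' (len=3): no
  'bat' (len=3): no
  'map' (len=3): no
  'cat' (len=3): no
  'fog' (len=3): no
  'big' (len=3): no
  'pin' (len=3): no
Matching words: []
Total: 0

0


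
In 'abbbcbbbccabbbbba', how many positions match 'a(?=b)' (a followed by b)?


Lookahead 'a(?=b)' matches 'a' only when followed by 'b'.
String: 'abbbcbbbccabbbbba'
Checking each position where char is 'a':
  pos 0: 'a' -> MATCH (next='b')
  pos 10: 'a' -> MATCH (next='b')
Matching positions: [0, 10]
Count: 2

2


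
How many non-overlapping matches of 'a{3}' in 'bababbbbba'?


Pattern 'a{3}' matches exactly 3 consecutive a's (greedy, non-overlapping).
String: 'bababbbbba'
Scanning for runs of a's:
  Run at pos 1: 'a' (length 1) -> 0 match(es)
  Run at pos 3: 'a' (length 1) -> 0 match(es)
  Run at pos 9: 'a' (length 1) -> 0 match(es)
Matches found: []
Total: 0

0


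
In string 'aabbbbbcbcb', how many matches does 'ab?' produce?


Pattern 'ab?' matches 'a' optionally followed by 'b'.
String: 'aabbbbbcbcb'
Scanning left to right for 'a' then checking next char:
  Match 1: 'a' (a not followed by b)
  Match 2: 'ab' (a followed by b)
Total matches: 2

2


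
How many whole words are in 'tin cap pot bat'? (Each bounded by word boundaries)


Word boundaries (\b) mark the start/end of each word.
Text: 'tin cap pot bat'
Splitting by whitespace:
  Word 1: 'tin'
  Word 2: 'cap'
  Word 3: 'pot'
  Word 4: 'bat'
Total whole words: 4

4


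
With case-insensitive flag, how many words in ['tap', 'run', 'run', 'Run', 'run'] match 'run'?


Case-insensitive matching: compare each word's lowercase form to 'run'.
  'tap' -> lower='tap' -> no
  'run' -> lower='run' -> MATCH
  'run' -> lower='run' -> MATCH
  'Run' -> lower='run' -> MATCH
  'run' -> lower='run' -> MATCH
Matches: ['run', 'run', 'Run', 'run']
Count: 4

4


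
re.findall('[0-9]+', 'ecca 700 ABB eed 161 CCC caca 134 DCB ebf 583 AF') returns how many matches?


Pattern '[0-9]+' finds one or more digits.
Text: 'ecca 700 ABB eed 161 CCC caca 134 DCB ebf 583 AF'
Scanning for matches:
  Match 1: '700'
  Match 2: '161'
  Match 3: '134'
  Match 4: '583'
Total matches: 4

4


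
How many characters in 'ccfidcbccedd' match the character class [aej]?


Character class [aej] matches any of: {a, e, j}
Scanning string 'ccfidcbccedd' character by character:
  pos 0: 'c' -> no
  pos 1: 'c' -> no
  pos 2: 'f' -> no
  pos 3: 'i' -> no
  pos 4: 'd' -> no
  pos 5: 'c' -> no
  pos 6: 'b' -> no
  pos 7: 'c' -> no
  pos 8: 'c' -> no
  pos 9: 'e' -> MATCH
  pos 10: 'd' -> no
  pos 11: 'd' -> no
Total matches: 1

1


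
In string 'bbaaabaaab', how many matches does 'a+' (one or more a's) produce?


Pattern 'a+' matches one or more consecutive a's.
String: 'bbaaabaaab'
Scanning for runs of a:
  Match 1: 'aaa' (length 3)
  Match 2: 'aaa' (length 3)
Total matches: 2

2


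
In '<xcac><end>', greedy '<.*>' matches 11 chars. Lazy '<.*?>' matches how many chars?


Greedy '<.*>' tries to match as MUCH as possible.
Lazy '<.*?>' tries to match as LITTLE as possible.

String: '<xcac><end>'
Greedy '<.*>' starts at first '<' and extends to the LAST '>': '<xcac><end>' (11 chars)
Lazy '<.*?>' starts at first '<' and stops at the FIRST '>': '<xcac>' (6 chars)

6


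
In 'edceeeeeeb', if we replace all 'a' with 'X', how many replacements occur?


re.sub('a', 'X', text) replaces every occurrence of 'a' with 'X'.
Text: 'edceeeeeeb'
Scanning for 'a':
Total replacements: 0

0


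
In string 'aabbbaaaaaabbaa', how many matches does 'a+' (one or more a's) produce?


Pattern 'a+' matches one or more consecutive a's.
String: 'aabbbaaaaaabbaa'
Scanning for runs of a:
  Match 1: 'aa' (length 2)
  Match 2: 'aaaaaa' (length 6)
  Match 3: 'aa' (length 2)
Total matches: 3

3


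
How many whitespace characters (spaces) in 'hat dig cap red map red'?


\s matches whitespace characters (spaces, tabs, etc.).
Text: 'hat dig cap red map red'
This text has 6 words separated by spaces.
Number of spaces = number of words - 1 = 6 - 1 = 5

5


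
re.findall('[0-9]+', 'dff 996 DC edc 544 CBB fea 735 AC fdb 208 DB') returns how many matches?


Pattern '[0-9]+' finds one or more digits.
Text: 'dff 996 DC edc 544 CBB fea 735 AC fdb 208 DB'
Scanning for matches:
  Match 1: '996'
  Match 2: '544'
  Match 3: '735'
  Match 4: '208'
Total matches: 4

4


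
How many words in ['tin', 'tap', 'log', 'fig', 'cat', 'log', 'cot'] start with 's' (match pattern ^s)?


Pattern ^s anchors to start of word. Check which words begin with 's':
  'tin' -> no
  'tap' -> no
  'log' -> no
  'fig' -> no
  'cat' -> no
  'log' -> no
  'cot' -> no
Matching words: []
Count: 0

0


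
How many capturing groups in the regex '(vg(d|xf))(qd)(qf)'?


To count capturing groups, count each '(' that starts a group.
Pattern: '(vg(d|xf))(qd)(qf)'
Walking through the pattern:
  Position 0: '(' -> group #1
  Position 3: '(' -> group #2
  Position 10: '(' -> group #3
  Position 14: '(' -> group #4
Total capturing groups: 4

4


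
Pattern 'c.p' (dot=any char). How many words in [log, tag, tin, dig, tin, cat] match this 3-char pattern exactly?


Pattern 'c.p' means: starts with 'c', any single char, ends with 'p'.
Checking each word (must be exactly 3 chars):
  'log' (len=3): no
  'tag' (len=3): no
  'tin' (len=3): no
  'dig' (len=3): no
  'tin' (len=3): no
  'cat' (len=3): no
Matching words: []
Total: 0

0


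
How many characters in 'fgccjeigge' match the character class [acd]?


Character class [acd] matches any of: {a, c, d}
Scanning string 'fgccjeigge' character by character:
  pos 0: 'f' -> no
  pos 1: 'g' -> no
  pos 2: 'c' -> MATCH
  pos 3: 'c' -> MATCH
  pos 4: 'j' -> no
  pos 5: 'e' -> no
  pos 6: 'i' -> no
  pos 7: 'g' -> no
  pos 8: 'g' -> no
  pos 9: 'e' -> no
Total matches: 2

2


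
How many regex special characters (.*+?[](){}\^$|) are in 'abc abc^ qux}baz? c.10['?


Regex special characters are: . * + ? [ ] ( ) { } \ ^ $ |
Scanning 'abc abc^ qux}baz? c.10[':
  pos 7: '^' -> SPECIAL
  pos 12: '}' -> SPECIAL
  pos 16: '?' -> SPECIAL
  pos 19: '.' -> SPECIAL
  pos 22: '[' -> SPECIAL
Special chars found: ['^', '}', '?', '.', '[']
Total: 5

5


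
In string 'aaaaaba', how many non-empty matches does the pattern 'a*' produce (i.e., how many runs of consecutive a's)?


Pattern 'a*' matches zero or more a's. We want non-empty runs of consecutive a's.
String: 'aaaaaba'
Walking through the string to find runs of a's:
  Run 1: positions 0-4 -> 'aaaaa'
  Run 2: positions 6-6 -> 'a'
Non-empty runs found: ['aaaaa', 'a']
Count: 2

2


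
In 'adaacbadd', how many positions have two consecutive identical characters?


Looking for consecutive identical characters in 'adaacbadd':
  pos 0-1: 'a' vs 'd' -> different
  pos 1-2: 'd' vs 'a' -> different
  pos 2-3: 'a' vs 'a' -> MATCH ('aa')
  pos 3-4: 'a' vs 'c' -> different
  pos 4-5: 'c' vs 'b' -> different
  pos 5-6: 'b' vs 'a' -> different
  pos 6-7: 'a' vs 'd' -> different
  pos 7-8: 'd' vs 'd' -> MATCH ('dd')
Consecutive identical pairs: ['aa', 'dd']
Count: 2

2


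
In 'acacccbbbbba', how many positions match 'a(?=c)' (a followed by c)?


Lookahead 'a(?=c)' matches 'a' only when followed by 'c'.
String: 'acacccbbbbba'
Checking each position where char is 'a':
  pos 0: 'a' -> MATCH (next='c')
  pos 2: 'a' -> MATCH (next='c')
Matching positions: [0, 2]
Count: 2

2


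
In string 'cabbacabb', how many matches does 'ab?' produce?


Pattern 'ab?' matches 'a' optionally followed by 'b'.
String: 'cabbacabb'
Scanning left to right for 'a' then checking next char:
  Match 1: 'ab' (a followed by b)
  Match 2: 'a' (a not followed by b)
  Match 3: 'ab' (a followed by b)
Total matches: 3

3


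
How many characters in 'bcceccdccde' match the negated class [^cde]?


Negated class [^cde] matches any char NOT in {c, d, e}
Scanning 'bcceccdccde':
  pos 0: 'b' -> MATCH
  pos 1: 'c' -> no (excluded)
  pos 2: 'c' -> no (excluded)
  pos 3: 'e' -> no (excluded)
  pos 4: 'c' -> no (excluded)
  pos 5: 'c' -> no (excluded)
  pos 6: 'd' -> no (excluded)
  pos 7: 'c' -> no (excluded)
  pos 8: 'c' -> no (excluded)
  pos 9: 'd' -> no (excluded)
  pos 10: 'e' -> no (excluded)
Total matches: 1

1


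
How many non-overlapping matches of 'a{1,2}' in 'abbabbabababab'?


Pattern 'a{1,2}' matches between 1 and 2 consecutive a's (greedy).
String: 'abbabbabababab'
Finding runs of a's and applying greedy matching:
  Run at pos 0: 'a' (length 1)
  Run at pos 3: 'a' (length 1)
  Run at pos 6: 'a' (length 1)
  Run at pos 8: 'a' (length 1)
  Run at pos 10: 'a' (length 1)
  Run at pos 12: 'a' (length 1)
Matches: ['a', 'a', 'a', 'a', 'a', 'a']
Count: 6

6


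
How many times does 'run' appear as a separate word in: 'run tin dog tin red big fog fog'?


Scanning each word for exact match 'run':
  Word 1: 'run' -> MATCH
  Word 2: 'tin' -> no
  Word 3: 'dog' -> no
  Word 4: 'tin' -> no
  Word 5: 'red' -> no
  Word 6: 'big' -> no
  Word 7: 'fog' -> no
  Word 8: 'fog' -> no
Total matches: 1

1


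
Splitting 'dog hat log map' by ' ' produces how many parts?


Splitting by ' ' breaks the string at each occurrence of the separator.
Text: 'dog hat log map'
Parts after split:
  Part 1: 'dog'
  Part 2: 'hat'
  Part 3: 'log'
  Part 4: 'map'
Total parts: 4

4


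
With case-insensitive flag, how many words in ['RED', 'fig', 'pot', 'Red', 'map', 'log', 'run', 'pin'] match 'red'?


Case-insensitive matching: compare each word's lowercase form to 'red'.
  'RED' -> lower='red' -> MATCH
  'fig' -> lower='fig' -> no
  'pot' -> lower='pot' -> no
  'Red' -> lower='red' -> MATCH
  'map' -> lower='map' -> no
  'log' -> lower='log' -> no
  'run' -> lower='run' -> no
  'pin' -> lower='pin' -> no
Matches: ['RED', 'Red']
Count: 2

2


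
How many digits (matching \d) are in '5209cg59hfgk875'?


\d matches any digit 0-9.
Scanning '5209cg59hfgk875':
  pos 0: '5' -> DIGIT
  pos 1: '2' -> DIGIT
  pos 2: '0' -> DIGIT
  pos 3: '9' -> DIGIT
  pos 6: '5' -> DIGIT
  pos 7: '9' -> DIGIT
  pos 12: '8' -> DIGIT
  pos 13: '7' -> DIGIT
  pos 14: '5' -> DIGIT
Digits found: ['5', '2', '0', '9', '5', '9', '8', '7', '5']
Total: 9

9


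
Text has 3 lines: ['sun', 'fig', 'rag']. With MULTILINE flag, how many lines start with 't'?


With MULTILINE flag, ^ matches the start of each line.
Lines: ['sun', 'fig', 'rag']
Checking which lines start with 't':
  Line 1: 'sun' -> no
  Line 2: 'fig' -> no
  Line 3: 'rag' -> no
Matching lines: []
Count: 0

0


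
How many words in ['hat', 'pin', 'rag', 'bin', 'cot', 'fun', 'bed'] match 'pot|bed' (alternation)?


Alternation 'pot|bed' matches either 'pot' or 'bed'.
Checking each word:
  'hat' -> no
  'pin' -> no
  'rag' -> no
  'bin' -> no
  'cot' -> no
  'fun' -> no
  'bed' -> MATCH
Matches: ['bed']
Count: 1

1


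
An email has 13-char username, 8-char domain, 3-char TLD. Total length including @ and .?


An email address has format: username@domain.tld
Username length: 13
'@' character: 1
Domain length: 8
'.' character: 1
TLD length: 3
Total = 13 + 1 + 8 + 1 + 3 = 26

26


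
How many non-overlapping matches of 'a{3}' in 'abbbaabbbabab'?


Pattern 'a{3}' matches exactly 3 consecutive a's (greedy, non-overlapping).
String: 'abbbaabbbabab'
Scanning for runs of a's:
  Run at pos 0: 'a' (length 1) -> 0 match(es)
  Run at pos 4: 'aa' (length 2) -> 0 match(es)
  Run at pos 9: 'a' (length 1) -> 0 match(es)
  Run at pos 11: 'a' (length 1) -> 0 match(es)
Matches found: []
Total: 0

0


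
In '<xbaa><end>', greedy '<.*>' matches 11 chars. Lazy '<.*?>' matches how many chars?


Greedy '<.*>' tries to match as MUCH as possible.
Lazy '<.*?>' tries to match as LITTLE as possible.

String: '<xbaa><end>'
Greedy '<.*>' starts at first '<' and extends to the LAST '>': '<xbaa><end>' (11 chars)
Lazy '<.*?>' starts at first '<' and stops at the FIRST '>': '<xbaa>' (6 chars)

6


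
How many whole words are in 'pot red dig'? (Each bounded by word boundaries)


Word boundaries (\b) mark the start/end of each word.
Text: 'pot red dig'
Splitting by whitespace:
  Word 1: 'pot'
  Word 2: 'red'
  Word 3: 'dig'
Total whole words: 3

3


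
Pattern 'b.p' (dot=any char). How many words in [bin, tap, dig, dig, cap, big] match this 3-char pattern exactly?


Pattern 'b.p' means: starts with 'b', any single char, ends with 'p'.
Checking each word (must be exactly 3 chars):
  'bin' (len=3): no
  'tap' (len=3): no
  'dig' (len=3): no
  'dig' (len=3): no
  'cap' (len=3): no
  'big' (len=3): no
Matching words: []
Total: 0

0


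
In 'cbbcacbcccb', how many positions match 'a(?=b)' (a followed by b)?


Lookahead 'a(?=b)' matches 'a' only when followed by 'b'.
String: 'cbbcacbcccb'
Checking each position where char is 'a':
  pos 4: 'a' -> no (next='c')
Matching positions: []
Count: 0

0


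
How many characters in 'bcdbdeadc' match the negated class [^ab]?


Negated class [^ab] matches any char NOT in {a, b}
Scanning 'bcdbdeadc':
  pos 0: 'b' -> no (excluded)
  pos 1: 'c' -> MATCH
  pos 2: 'd' -> MATCH
  pos 3: 'b' -> no (excluded)
  pos 4: 'd' -> MATCH
  pos 5: 'e' -> MATCH
  pos 6: 'a' -> no (excluded)
  pos 7: 'd' -> MATCH
  pos 8: 'c' -> MATCH
Total matches: 6

6


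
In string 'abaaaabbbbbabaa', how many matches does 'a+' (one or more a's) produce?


Pattern 'a+' matches one or more consecutive a's.
String: 'abaaaabbbbbabaa'
Scanning for runs of a:
  Match 1: 'a' (length 1)
  Match 2: 'aaaa' (length 4)
  Match 3: 'a' (length 1)
  Match 4: 'aa' (length 2)
Total matches: 4

4


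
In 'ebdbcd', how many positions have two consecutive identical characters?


Looking for consecutive identical characters in 'ebdbcd':
  pos 0-1: 'e' vs 'b' -> different
  pos 1-2: 'b' vs 'd' -> different
  pos 2-3: 'd' vs 'b' -> different
  pos 3-4: 'b' vs 'c' -> different
  pos 4-5: 'c' vs 'd' -> different
Consecutive identical pairs: []
Count: 0

0


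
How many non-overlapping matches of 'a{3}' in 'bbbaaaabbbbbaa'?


Pattern 'a{3}' matches exactly 3 consecutive a's (greedy, non-overlapping).
String: 'bbbaaaabbbbbaa'
Scanning for runs of a's:
  Run at pos 3: 'aaaa' (length 4) -> 1 match(es)
  Run at pos 12: 'aa' (length 2) -> 0 match(es)
Matches found: ['aaa']
Total: 1

1


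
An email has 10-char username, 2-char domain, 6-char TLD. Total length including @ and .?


An email address has format: username@domain.tld
Username length: 10
'@' character: 1
Domain length: 2
'.' character: 1
TLD length: 6
Total = 10 + 1 + 2 + 1 + 6 = 20

20


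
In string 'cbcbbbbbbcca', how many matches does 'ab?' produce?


Pattern 'ab?' matches 'a' optionally followed by 'b'.
String: 'cbcbbbbbbcca'
Scanning left to right for 'a' then checking next char:
  Match 1: 'a' (a not followed by b)
Total matches: 1

1


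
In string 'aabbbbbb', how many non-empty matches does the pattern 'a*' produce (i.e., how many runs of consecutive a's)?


Pattern 'a*' matches zero or more a's. We want non-empty runs of consecutive a's.
String: 'aabbbbbb'
Walking through the string to find runs of a's:
  Run 1: positions 0-1 -> 'aa'
Non-empty runs found: ['aa']
Count: 1

1


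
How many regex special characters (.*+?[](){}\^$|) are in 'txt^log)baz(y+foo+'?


Regex special characters are: . * + ? [ ] ( ) { } \ ^ $ |
Scanning 'txt^log)baz(y+foo+':
  pos 3: '^' -> SPECIAL
  pos 7: ')' -> SPECIAL
  pos 11: '(' -> SPECIAL
  pos 13: '+' -> SPECIAL
  pos 17: '+' -> SPECIAL
Special chars found: ['^', ')', '(', '+', '+']
Total: 5

5


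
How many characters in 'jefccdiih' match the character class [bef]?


Character class [bef] matches any of: {b, e, f}
Scanning string 'jefccdiih' character by character:
  pos 0: 'j' -> no
  pos 1: 'e' -> MATCH
  pos 2: 'f' -> MATCH
  pos 3: 'c' -> no
  pos 4: 'c' -> no
  pos 5: 'd' -> no
  pos 6: 'i' -> no
  pos 7: 'i' -> no
  pos 8: 'h' -> no
Total matches: 2

2
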